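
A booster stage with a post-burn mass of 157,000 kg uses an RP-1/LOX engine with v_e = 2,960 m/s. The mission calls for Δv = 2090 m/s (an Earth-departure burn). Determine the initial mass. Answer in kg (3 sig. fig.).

initial mass ≈ 318000 kg

By the Tsiolkovsky rocket equation, m₀/m_f = exp(Δv / v_e) = exp(2090 / 2960.0) = exp(0.7061) = 2.0260.
m₀ = m_f × 2.0260 = 157,000 × 2.0260 = 318,082 kg.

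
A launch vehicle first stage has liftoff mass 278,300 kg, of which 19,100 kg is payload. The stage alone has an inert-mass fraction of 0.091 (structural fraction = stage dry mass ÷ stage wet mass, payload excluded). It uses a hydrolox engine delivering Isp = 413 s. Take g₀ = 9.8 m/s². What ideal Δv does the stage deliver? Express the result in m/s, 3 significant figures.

Stage wet mass = m₀ − payload = 278,300 − 19,100 = 259,200 kg.
Stage dry mass = ε × stage wet mass = 0.091 × 259,200 = 23,587.2 kg.
Burnout mass m_f = stage dry + payload = 23,587.2 + 19,100 = 42,687.2 kg.
v_e = Isp · g₀ = 413 × 9.8 = 4047.4 m/s.
By the Tsiolkovsky rocket equation, Δv = v_e · ln(278,300/42,687.2) = 4047.4 × ln(6.52) = 4047.4 × 1.8748 ≈ 7588 m/s.

Δv ≈ 7590 m/s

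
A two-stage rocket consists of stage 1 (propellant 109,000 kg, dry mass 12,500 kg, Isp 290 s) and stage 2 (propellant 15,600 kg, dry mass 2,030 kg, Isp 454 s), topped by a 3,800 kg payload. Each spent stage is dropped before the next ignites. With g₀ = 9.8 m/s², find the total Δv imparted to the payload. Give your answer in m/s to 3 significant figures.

Ignition mass of stage 1 = 109,000+12,500 + 15,600+2,030 + 3,800 = 142,930 kg.
Stage 1: m₀ = 142,930 kg, m_f = 142,930 − 109,000 = 33,930 kg; Δv = 290×9.8×ln(4.212) = 2842.0×1.4381 ≈ 4087 m/s.
Stage 2: m₀ = 21,430 kg, m_f = 21,430 − 15,600 = 5,830 kg; Δv = 454×9.8×ln(3.676) = 4449.2×1.3018 ≈ 5792 m/s.
Total Δv = 4087 + 5792 = 9879 m/s.

Δv ≈ 9880 m/s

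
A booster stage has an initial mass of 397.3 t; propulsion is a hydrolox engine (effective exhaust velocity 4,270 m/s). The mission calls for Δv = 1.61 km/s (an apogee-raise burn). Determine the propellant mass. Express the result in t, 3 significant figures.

From the ideal rocket equation, m₀/m_f = exp(Δv / v_e) = exp(1610 / 4270.0) = exp(0.3770) = 1.4580.
m_f = 397.3 / 1.4580 = 272.497 t, so propellant = m₀ − m_f = 397.3 − 272.497 = 124.803 t.

propellant mass ≈ 125 t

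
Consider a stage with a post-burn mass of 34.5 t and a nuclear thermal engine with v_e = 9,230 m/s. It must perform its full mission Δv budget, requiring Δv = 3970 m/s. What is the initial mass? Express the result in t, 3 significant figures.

m₀/m_f = exp(Δv / v_e) = exp(3970 / 9230.0) = exp(0.4301) = 1.5374.
m₀ = m_f × 1.5374 = 34.5 × 1.5374 = 53.0403 t.

initial mass ≈ 53.0 t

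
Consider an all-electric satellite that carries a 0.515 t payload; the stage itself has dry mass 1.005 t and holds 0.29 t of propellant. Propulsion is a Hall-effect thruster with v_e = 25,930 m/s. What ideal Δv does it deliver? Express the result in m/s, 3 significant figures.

Δv ≈ 4530 m/s

m₀ = payload + dry + propellant = 0.515 + 1.005 + 0.29 = 1.81 t.
m_f = payload + dry = 0.515 + 1.005 = 1.52 t.
By the Tsiolkovsky rocket equation, Δv = v_e · ln(m₀/m_f) = 25930.0 × ln(1.191) = 25930.0 × 0.1746 ≈ 4527.8 m/s.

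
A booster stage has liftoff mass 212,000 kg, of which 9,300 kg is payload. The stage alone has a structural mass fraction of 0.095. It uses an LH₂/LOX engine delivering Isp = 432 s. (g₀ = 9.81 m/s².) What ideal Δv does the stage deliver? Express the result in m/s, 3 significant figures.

Stage wet mass = m₀ − payload = 212,000 − 9,300 = 202,700 kg.
Stage dry mass = ε × stage wet mass = 0.095 × 202,700 = 19,256.5 kg.
Burnout mass m_f = stage dry + payload = 19,256.5 + 9,300 = 28,556.5 kg.
v_e = Isp · g₀ = 432 × 9.81 = 4237.9 m/s.
From the ideal rocket equation, Δv = v_e · ln(212,000/28,556.5) = 4237.9 × ln(7.424) = 4237.9 × 2.0047 ≈ 8496 m/s.

Δv ≈ 8500 m/s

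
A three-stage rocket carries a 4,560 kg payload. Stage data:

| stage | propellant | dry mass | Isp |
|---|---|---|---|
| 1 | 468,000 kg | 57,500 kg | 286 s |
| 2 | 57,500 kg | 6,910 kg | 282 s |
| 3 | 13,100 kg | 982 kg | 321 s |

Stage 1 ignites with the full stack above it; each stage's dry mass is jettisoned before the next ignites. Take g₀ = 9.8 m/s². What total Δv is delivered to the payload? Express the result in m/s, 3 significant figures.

Ignition mass of stage 1 = 468,000+57,500 + 57,500+6,910 + 13,100+982 + 4,560 = 608,552 kg.
Stage 1: m₀ = 608,552 kg, m_f = 608,552 − 468,000 = 140,552 kg; Δv = 286×9.8×ln(4.33) = 2802.8×1.4655 ≈ 4108 m/s.
Stage 2: m₀ = 83,052 kg, m_f = 83,052 − 57,500 = 25,552 kg; Δv = 282×9.8×ln(3.25) = 2763.6×1.1788 ≈ 3258 m/s.
Stage 3: m₀ = 18,642 kg, m_f = 18,642 − 13,100 = 5,542 kg; Δv = 321×9.8×ln(3.364) = 3145.8×1.2131 ≈ 3816 m/s.
Total Δv = 4108 + 3258 + 3816 = 11182 m/s.

Δv ≈ 11200 m/s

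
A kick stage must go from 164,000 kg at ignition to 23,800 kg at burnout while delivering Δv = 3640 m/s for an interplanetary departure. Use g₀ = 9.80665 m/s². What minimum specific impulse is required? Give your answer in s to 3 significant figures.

Isp ≈ 192 s

ln(m₀/m_f) = ln(164000/23800) = ln(6.891) = 1.9302.
By the Tsiolkovsky rocket equation, v_e = Δv / ln(m₀/m_f) = 3640 / 1.9302 = 1885.8 m/s.
Isp = v_e / g₀ = 1885.8 / 9.80665 = 192.3 s.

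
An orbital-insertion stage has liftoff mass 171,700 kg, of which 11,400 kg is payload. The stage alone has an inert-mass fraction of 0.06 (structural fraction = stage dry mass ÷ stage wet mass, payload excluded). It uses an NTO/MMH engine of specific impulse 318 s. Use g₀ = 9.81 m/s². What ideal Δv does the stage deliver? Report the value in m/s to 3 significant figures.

Δv ≈ 6550 m/s

Stage wet mass = m₀ − payload = 171,700 − 11,400 = 160,300 kg.
Stage dry mass = ε × stage wet mass = 0.06 × 160,300 = 9,618 kg.
Burnout mass m_f = stage dry + payload = 9,618 + 11,400 = 21,018 kg.
v_e = Isp · g₀ = 318 × 9.81 = 3119.6 m/s.
Δv = v_e · ln(171,700/21,018) = 3119.6 × ln(8.169) = 3119.6 × 2.1004 ≈ 6552 m/s.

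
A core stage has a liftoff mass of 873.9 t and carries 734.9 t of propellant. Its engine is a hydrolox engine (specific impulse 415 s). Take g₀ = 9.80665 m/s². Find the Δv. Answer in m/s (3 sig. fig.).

Δv ≈ 7480 m/s

v_e = Isp · g₀ = 415 × 9.80665 = 4069.8 m/s.
m_f = m₀ − m_prop = 873.9 − 734.9 = 139 t.
Δv = v_e · ln(m₀/m_f) = 4069.8 × ln(6.287) = 4069.8 × 1.8385 ≈ 7482.2 m/s.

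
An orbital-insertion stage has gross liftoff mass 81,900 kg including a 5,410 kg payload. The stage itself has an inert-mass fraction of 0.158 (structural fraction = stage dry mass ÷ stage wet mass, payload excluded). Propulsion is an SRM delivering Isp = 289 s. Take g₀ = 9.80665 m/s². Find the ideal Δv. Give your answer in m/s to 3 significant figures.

Δv ≈ 4370 m/s

Stage wet mass = m₀ − payload = 81,900 − 5,410 = 76,490 kg.
Stage dry mass = ε × stage wet mass = 0.158 × 76,490 = 12,085.4 kg.
Burnout mass m_f = stage dry + payload = 12,085.4 + 5,410 = 17,495.4 kg.
v_e = Isp · g₀ = 289 × 9.80665 = 2834.1 m/s.
Rocket equation: Δv = v_e · ln(81,900/17,495.4) = 2834.1 × ln(4.681) = 2834.1 × 1.5436 ≈ 4375 m/s.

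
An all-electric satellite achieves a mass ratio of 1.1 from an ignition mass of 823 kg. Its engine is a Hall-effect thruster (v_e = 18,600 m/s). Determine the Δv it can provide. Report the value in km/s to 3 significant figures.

By the Tsiolkovsky rocket equation, Δv = v_e · ln(1.1) = 18600.0 × 0.0953 ≈ 1772.8 m/s.

Δv ≈ 1.77 km/s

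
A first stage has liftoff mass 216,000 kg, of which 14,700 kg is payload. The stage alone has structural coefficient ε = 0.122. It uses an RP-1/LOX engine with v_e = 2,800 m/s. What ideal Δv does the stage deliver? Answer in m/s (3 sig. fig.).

Stage wet mass = m₀ − payload = 216,000 − 14,700 = 201,300 kg.
Stage dry mass = ε × stage wet mass = 0.122 × 201,300 = 24,558.6 kg.
Burnout mass m_f = stage dry + payload = 24,558.6 + 14,700 = 39,258.6 kg.
Using Δv = v_e ln(m₀/m_f): Δv = v_e · ln(216,000/39,258.6) = 2800.0 × ln(5.502) = 2800.0 × 1.7051 ≈ 4774 m/s.

Δv ≈ 4770 m/s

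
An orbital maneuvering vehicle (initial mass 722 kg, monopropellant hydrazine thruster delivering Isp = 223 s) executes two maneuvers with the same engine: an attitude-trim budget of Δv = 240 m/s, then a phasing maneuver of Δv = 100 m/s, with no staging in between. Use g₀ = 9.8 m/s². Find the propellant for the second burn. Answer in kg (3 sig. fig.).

propellant for the second burn ≈ 28.9 kg

v_e = Isp · g₀ = 223 × 9.8 = 2185.4 m/s.
After the first burn: m = 722 × exp(−240/2185.4) = 722 × 0.89600 = 646.912 kg.
After the second burn: m = 646.912 × exp(−100/2185.4) = 646.912 × 0.95527 = 617.976 kg.
Second-burn propellant = 646.912 − 617.976 = 28.936 kg.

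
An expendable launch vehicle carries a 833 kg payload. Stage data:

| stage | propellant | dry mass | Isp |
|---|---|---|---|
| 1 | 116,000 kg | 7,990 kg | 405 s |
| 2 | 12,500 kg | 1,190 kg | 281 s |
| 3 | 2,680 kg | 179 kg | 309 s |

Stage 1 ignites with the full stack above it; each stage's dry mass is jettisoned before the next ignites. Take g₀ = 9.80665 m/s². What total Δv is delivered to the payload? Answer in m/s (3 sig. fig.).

Ignition mass of stage 1 = 116,000+7,990 + 12,500+1,190 + 2,680+179 + 833 = 141,372 kg.
Stage 1: m₀ = 141,372 kg, m_f = 141,372 − 116,000 = 25,372 kg; Δv = 405×9.80665×ln(5.572) = 3971.7×1.7177 ≈ 6822 m/s.
Stage 2: m₀ = 17,382 kg, m_f = 17,382 − 12,500 = 4,882 kg; Δv = 281×9.80665×ln(3.56) = 2755.7×1.2699 ≈ 3499 m/s.
Stage 3: m₀ = 3,692 kg, m_f = 3,692 − 2,680 = 1,012 kg; Δv = 309×9.80665×ln(3.648) = 3030.3×1.2942 ≈ 3922 m/s.
Total Δv = 6822 + 3499 + 3922 = 14243 m/s.

Δv ≈ 14200 m/s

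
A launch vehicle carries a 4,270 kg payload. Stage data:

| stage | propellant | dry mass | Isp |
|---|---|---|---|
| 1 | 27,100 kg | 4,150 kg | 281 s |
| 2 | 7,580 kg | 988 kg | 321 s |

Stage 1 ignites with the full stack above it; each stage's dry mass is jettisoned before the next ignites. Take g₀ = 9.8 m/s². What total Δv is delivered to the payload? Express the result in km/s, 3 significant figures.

Ignition mass of stage 1 = 27,100+4,150 + 7,580+988 + 4,270 = 44,088 kg.
Stage 1: m₀ = 44,088 kg, m_f = 44,088 − 27,100 = 16,988 kg; Δv = 281×9.8×ln(2.595) = 2753.8×0.9537 ≈ 2626 m/s.
Stage 2: m₀ = 12,838 kg, m_f = 12,838 − 7,580 = 5,258 kg; Δv = 321×9.8×ln(2.442) = 3145.8×0.8927 ≈ 2808 m/s.
Total Δv = 2626 + 2808 = 5434 m/s.

Δv ≈ 5.43 km/s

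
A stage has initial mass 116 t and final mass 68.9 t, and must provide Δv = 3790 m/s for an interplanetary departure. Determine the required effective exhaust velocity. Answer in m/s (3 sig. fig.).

v_e ≈ 7280 m/s

ln(m₀/m_f) = ln(116000/68900) = ln(1.684) = 0.5209.
Rocket equation: v_e = Δv / ln(m₀/m_f) = 3790 / 0.5209 = 7275.4 m/s.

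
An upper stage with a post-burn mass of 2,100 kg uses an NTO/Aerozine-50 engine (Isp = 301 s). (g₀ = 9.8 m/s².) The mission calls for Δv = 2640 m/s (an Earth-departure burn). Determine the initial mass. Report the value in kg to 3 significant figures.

initial mass ≈ 5140 kg

v_e = Isp · g₀ = 301 × 9.8 = 2949.8 m/s.
From the ideal rocket equation, m₀/m_f = exp(Δv / v_e) = exp(2640 / 2949.8) = exp(0.8950) = 2.4473.
m₀ = m_f × 2.4473 = 2,100 × 2.4473 = 5,139.33 kg.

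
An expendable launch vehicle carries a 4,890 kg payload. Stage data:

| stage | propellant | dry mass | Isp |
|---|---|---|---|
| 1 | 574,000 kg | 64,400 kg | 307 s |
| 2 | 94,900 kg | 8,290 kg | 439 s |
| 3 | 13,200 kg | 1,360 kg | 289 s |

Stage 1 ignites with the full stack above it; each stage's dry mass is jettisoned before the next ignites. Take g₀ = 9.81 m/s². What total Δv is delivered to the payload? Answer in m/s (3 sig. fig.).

Δv ≈ 13800 m/s

Ignition mass of stage 1 = 574,000+64,400 + 94,900+8,290 + 13,200+1,360 + 4,890 = 761,040 kg.
Stage 1: m₀ = 761,040 kg, m_f = 761,040 − 574,000 = 187,040 kg; Δv = 307×9.81×ln(4.069) = 3011.7×1.4034 ≈ 4226 m/s.
Stage 2: m₀ = 122,640 kg, m_f = 122,640 − 94,900 = 27,740 kg; Δv = 439×9.81×ln(4.421) = 4306.6×1.4864 ≈ 6401 m/s.
Stage 3: m₀ = 19,450 kg, m_f = 19,450 − 13,200 = 6,250 kg; Δv = 289×9.81×ln(3.112) = 2835.1×1.1353 ≈ 3219 m/s.
Total Δv = 4226 + 6401 + 3219 = 13846 m/s.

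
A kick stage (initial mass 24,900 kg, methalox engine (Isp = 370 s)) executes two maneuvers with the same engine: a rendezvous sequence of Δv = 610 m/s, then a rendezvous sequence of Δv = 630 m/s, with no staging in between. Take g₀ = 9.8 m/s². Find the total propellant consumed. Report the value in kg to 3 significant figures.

total propellant consumed ≈ 7210 kg

v_e = Isp · g₀ = 370 × 9.8 = 3626.0 m/s.
After the first burn: m = 24900 × exp(−610/3626.0) = 24900 × 0.84516 = 21,044.5 kg.
After the second burn: m = 21,044.5 × exp(−630/3626.0) = 21,044.5 × 0.84051 = 17,688.1 kg.
Total propellant = m₀ − m_final = 24900 − 17,688.1 = 7,211.9 kg.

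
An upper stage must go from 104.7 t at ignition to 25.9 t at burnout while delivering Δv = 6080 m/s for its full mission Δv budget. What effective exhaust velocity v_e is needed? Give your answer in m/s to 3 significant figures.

ln(m₀/m_f) = ln(104700/25900) = ln(4.042) = 1.3969.
v_e = Δv / ln(m₀/m_f) = 6080 / 1.3969 = 4352.6 m/s.

v_e ≈ 4350 m/s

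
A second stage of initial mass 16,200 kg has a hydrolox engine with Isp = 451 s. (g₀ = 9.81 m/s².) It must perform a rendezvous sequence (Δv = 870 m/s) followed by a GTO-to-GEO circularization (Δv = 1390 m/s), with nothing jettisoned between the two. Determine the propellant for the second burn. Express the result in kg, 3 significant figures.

propellant for the second burn ≈ 3590 kg

v_e = Isp · g₀ = 451 × 9.81 = 4424.3 m/s.
After the first burn: m = 16200 × exp(−870/4424.3) = 16200 × 0.82149 = 13,308.1 kg.
After the second burn: m = 13,308.1 × exp(−1390/4424.3) = 13,308.1 × 0.73039 = 9,720.1 kg.
Second-burn propellant = 13,308.1 − 9,720.1 = 3,588 kg.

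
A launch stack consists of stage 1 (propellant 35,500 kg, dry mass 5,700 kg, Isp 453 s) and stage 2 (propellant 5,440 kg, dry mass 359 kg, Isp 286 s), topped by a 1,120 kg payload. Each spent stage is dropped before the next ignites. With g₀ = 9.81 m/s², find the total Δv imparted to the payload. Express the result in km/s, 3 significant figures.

Ignition mass of stage 1 = 35,500+5,700 + 5,440+359 + 1,120 = 48,119 kg.
Stage 1: m₀ = 48,119 kg, m_f = 48,119 − 35,500 = 12,619 kg; Δv = 453×9.81×ln(3.813) = 4443.9×1.3385 ≈ 5948 m/s.
Stage 2: m₀ = 6,919 kg, m_f = 6,919 − 5,440 = 1,479 kg; Δv = 286×9.81×ln(4.678) = 2805.7×1.5429 ≈ 4329 m/s.
Total Δv = 5948 + 4329 = 10277 m/s.

Δv ≈ 10.3 km/s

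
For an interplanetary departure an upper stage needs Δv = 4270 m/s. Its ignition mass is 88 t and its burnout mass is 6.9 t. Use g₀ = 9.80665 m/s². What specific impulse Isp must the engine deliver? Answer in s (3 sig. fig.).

ln(m₀/m_f) = ln(88000/6900) = ln(12.75) = 2.5458.
Rocket equation: v_e = Δv / ln(m₀/m_f) = 4270 / 2.5458 = 1677.3 m/s.
Isp = v_e / g₀ = 1677.3 / 9.80665 = 171.0 s.

Isp ≈ 171 s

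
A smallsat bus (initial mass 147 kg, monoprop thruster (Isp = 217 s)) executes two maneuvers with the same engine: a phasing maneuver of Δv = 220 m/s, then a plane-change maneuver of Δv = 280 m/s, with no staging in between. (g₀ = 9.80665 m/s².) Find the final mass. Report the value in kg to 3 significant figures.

final mass ≈ 116 kg

v_e = Isp · g₀ = 217 × 9.80665 = 2128.0 m/s.
After the first burn: m = 147 × exp(−220/2128.0) = 147 × 0.90178 = 132.562 kg.
After the second burn: m = 132.562 × exp(−280/2128.0) = 132.562 × 0.87671 = 116.218 kg.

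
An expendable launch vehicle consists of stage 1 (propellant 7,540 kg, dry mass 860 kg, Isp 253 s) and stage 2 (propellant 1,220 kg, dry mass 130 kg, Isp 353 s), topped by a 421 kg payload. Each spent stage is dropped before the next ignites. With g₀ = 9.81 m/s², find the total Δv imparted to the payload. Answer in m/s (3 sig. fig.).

Ignition mass of stage 1 = 7,540+860 + 1,220+130 + 421 = 10,171 kg.
Stage 1: m₀ = 10,171 kg, m_f = 10,171 − 7,540 = 2,631 kg; Δv = 253×9.81×ln(3.866) = 2481.9×1.3522 ≈ 3356 m/s.
Stage 2: m₀ = 1,771 kg, m_f = 1,771 − 1,220 = 551 kg; Δv = 353×9.81×ln(3.214) = 3462.9×1.1676 ≈ 4043 m/s.
Total Δv = 3356 + 4043 = 7399 m/s.

Δv ≈ 7400 m/s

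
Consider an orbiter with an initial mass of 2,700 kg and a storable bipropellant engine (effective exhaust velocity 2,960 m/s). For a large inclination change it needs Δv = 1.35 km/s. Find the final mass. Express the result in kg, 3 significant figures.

final mass ≈ 1710 kg

m₀/m_f = exp(Δv / v_e) = exp(1350 / 2960.0) = exp(0.4561) = 1.5779.
m_f = m₀ / 1.5779 = 2,700 / 1.5779 = 1,711.14 kg.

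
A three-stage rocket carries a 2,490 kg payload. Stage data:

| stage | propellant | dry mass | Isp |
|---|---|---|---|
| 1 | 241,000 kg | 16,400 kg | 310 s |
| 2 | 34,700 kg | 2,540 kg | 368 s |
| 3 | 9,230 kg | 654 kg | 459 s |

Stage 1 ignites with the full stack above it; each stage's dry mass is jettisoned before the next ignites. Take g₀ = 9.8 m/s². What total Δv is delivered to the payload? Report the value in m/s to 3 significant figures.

Δv ≈ 15200 m/s

Ignition mass of stage 1 = 241,000+16,400 + 34,700+2,540 + 9,230+654 + 2,490 = 307,014 kg.
Stage 1: m₀ = 307,014 kg, m_f = 307,014 − 241,000 = 66,014 kg; Δv = 310×9.8×ln(4.651) = 3038.0×1.5370 ≈ 4669 m/s.
Stage 2: m₀ = 49,614 kg, m_f = 49,614 − 34,700 = 14,914 kg; Δv = 368×9.8×ln(3.327) = 3606.4×1.2020 ≈ 4335 m/s.
Stage 3: m₀ = 12,374 kg, m_f = 12,374 − 9,230 = 3,144 kg; Δv = 459×9.8×ln(3.936) = 4498.2×1.3701 ≈ 6163 m/s.
Total Δv = 4669 + 4335 + 6163 = 15167 m/s.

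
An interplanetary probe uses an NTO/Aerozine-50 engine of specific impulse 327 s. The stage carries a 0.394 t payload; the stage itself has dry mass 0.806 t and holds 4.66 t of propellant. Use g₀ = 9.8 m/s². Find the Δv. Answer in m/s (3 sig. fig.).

v_e = Isp · g₀ = 327 × 9.8 = 3204.6 m/s.
m₀ = payload + dry + propellant = 0.394 + 0.806 + 4.66 = 5.86 t.
m_f = payload + dry = 0.394 + 0.806 = 1.2 t.
By the Tsiolkovsky rocket equation, Δv = v_e · ln(m₀/m_f) = 3204.6 × ln(4.883) = 3204.6 × 1.5858 ≈ 5081.9 m/s.

Δv ≈ 5080 m/s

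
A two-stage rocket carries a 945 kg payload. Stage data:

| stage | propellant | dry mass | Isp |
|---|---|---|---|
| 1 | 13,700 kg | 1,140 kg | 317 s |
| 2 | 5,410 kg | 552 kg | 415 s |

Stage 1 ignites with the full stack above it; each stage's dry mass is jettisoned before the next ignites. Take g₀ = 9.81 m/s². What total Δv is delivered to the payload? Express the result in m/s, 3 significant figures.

Δv ≈ 9320 m/s

Ignition mass of stage 1 = 13,700+1,140 + 5,410+552 + 945 = 21,747 kg.
Stage 1: m₀ = 21,747 kg, m_f = 21,747 − 13,700 = 8,047 kg; Δv = 317×9.81×ln(2.702) = 3109.8×0.9942 ≈ 3092 m/s.
Stage 2: m₀ = 6,907 kg, m_f = 6,907 − 5,410 = 1,497 kg; Δv = 415×9.81×ln(4.614) = 4071.2×1.5291 ≈ 6225 m/s.
Total Δv = 3092 + 6225 = 9317 m/s.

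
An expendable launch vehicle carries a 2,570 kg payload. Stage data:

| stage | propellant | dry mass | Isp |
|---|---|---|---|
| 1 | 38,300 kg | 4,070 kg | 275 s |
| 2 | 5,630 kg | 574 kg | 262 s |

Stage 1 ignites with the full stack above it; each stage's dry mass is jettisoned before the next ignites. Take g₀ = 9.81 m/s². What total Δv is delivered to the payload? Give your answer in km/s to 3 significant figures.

Ignition mass of stage 1 = 38,300+4,070 + 5,630+574 + 2,570 = 51,144 kg.
Stage 1: m₀ = 51,144 kg, m_f = 51,144 − 38,300 = 12,844 kg; Δv = 275×9.81×ln(3.982) = 2697.8×1.3818 ≈ 3728 m/s.
Stage 2: m₀ = 8,774 kg, m_f = 8,774 − 5,630 = 3,144 kg; Δv = 262×9.81×ln(2.791) = 2570.2×1.0263 ≈ 2638 m/s.
Total Δv = 3728 + 2638 = 6366 m/s.

Δv ≈ 6.37 km/s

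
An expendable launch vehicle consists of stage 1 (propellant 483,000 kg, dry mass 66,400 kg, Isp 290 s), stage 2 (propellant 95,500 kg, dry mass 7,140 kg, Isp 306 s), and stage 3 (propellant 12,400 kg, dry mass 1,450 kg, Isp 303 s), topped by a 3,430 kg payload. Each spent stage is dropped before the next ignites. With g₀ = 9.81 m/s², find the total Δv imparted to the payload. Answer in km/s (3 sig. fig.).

Ignition mass of stage 1 = 483,000+66,400 + 95,500+7,140 + 12,400+1,450 + 3,430 = 669,320 kg.
Stage 1: m₀ = 669,320 kg, m_f = 669,320 − 483,000 = 186,320 kg; Δv = 290×9.81×ln(3.592) = 2844.9×1.2788 ≈ 3638 m/s.
Stage 2: m₀ = 119,920 kg, m_f = 119,920 − 95,500 = 24,420 kg; Δv = 306×9.81×ln(4.911) = 3001.9×1.5914 ≈ 4777 m/s.
Stage 3: m₀ = 17,280 kg, m_f = 17,280 − 12,400 = 4,880 kg; Δv = 303×9.81×ln(3.541) = 2972.4×1.2644 ≈ 3758 m/s.
Total Δv = 3638 + 4777 + 3758 = 12173 m/s.

Δv ≈ 12.2 km/s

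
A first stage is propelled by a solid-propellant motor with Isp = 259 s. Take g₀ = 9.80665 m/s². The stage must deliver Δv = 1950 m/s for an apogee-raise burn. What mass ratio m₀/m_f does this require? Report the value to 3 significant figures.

v_e = Isp · g₀ = 259 × 9.80665 = 2539.9 m/s.
Using Δv = v_e ln(m₀/m_f): m₀/m_f = exp(Δv / v_e) = exp(1950 / 2539.9) = exp(0.7677) = 2.1549.

mass ratio ≈ 2.15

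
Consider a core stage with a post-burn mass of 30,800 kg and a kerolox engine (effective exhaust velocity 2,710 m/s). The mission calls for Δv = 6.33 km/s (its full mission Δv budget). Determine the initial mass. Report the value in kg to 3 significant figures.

From the ideal rocket equation, m₀/m_f = exp(Δv / v_e) = exp(6330 / 2710.0) = exp(2.3358) = 10.3377.
m₀ = m_f × 10.3377 = 30,800 × 10.3377 = 318,401 kg.

initial mass ≈ 318000 kg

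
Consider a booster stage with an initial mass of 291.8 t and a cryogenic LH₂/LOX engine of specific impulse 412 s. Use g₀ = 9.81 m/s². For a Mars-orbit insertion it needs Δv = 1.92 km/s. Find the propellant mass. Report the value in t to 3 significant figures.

propellant mass ≈ 110 t

v_e = Isp · g₀ = 412 × 9.81 = 4041.7 m/s.
Using Δv = v_e ln(m₀/m_f): m₀/m_f = exp(Δv / v_e) = exp(1920 / 4041.7) = exp(0.4750) = 1.6081.
m_f = 291.8 / 1.6081 = 181.456 t, so propellant = m₀ − m_f = 291.8 − 181.456 = 110.344 t.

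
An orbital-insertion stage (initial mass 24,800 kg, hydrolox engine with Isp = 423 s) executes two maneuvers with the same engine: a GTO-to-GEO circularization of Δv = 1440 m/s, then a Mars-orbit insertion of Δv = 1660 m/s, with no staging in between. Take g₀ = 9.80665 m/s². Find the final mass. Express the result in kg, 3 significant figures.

v_e = Isp · g₀ = 423 × 9.80665 = 4148.2 m/s.
After the first burn: m = 24800 × exp(−1440/4148.2) = 24800 × 0.70671 = 17,526.4 kg.
After the second burn: m = 17,526.4 × exp(−1660/4148.2) = 17,526.4 × 0.67020 = 11,746.2 kg.

final mass ≈ 11700 kg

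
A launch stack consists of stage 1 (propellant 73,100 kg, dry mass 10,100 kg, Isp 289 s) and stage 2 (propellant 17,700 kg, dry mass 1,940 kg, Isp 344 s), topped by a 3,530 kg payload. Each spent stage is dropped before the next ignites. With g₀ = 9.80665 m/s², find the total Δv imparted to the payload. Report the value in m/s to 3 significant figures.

Ignition mass of stage 1 = 73,100+10,100 + 17,700+1,940 + 3,530 = 106,370 kg.
Stage 1: m₀ = 106,370 kg, m_f = 106,370 − 73,100 = 33,270 kg; Δv = 289×9.80665×ln(3.197) = 2834.1×1.1623 ≈ 3294 m/s.
Stage 2: m₀ = 23,170 kg, m_f = 23,170 − 17,700 = 5,470 kg; Δv = 344×9.80665×ln(4.236) = 3373.5×1.4436 ≈ 4870 m/s.
Total Δv = 3294 + 4870 = 8164 m/s.

Δv ≈ 8160 m/s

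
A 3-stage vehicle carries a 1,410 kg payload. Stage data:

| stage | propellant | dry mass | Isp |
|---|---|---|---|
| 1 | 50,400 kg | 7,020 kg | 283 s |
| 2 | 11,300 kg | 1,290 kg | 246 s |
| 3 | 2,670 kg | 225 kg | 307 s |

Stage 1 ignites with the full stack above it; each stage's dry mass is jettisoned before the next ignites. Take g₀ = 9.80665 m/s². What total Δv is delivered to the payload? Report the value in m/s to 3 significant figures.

Δv ≈ 8730 m/s

Ignition mass of stage 1 = 50,400+7,020 + 11,300+1,290 + 2,670+225 + 1,410 = 74,315 kg.
Stage 1: m₀ = 74,315 kg, m_f = 74,315 − 50,400 = 23,915 kg; Δv = 283×9.80665×ln(3.107) = 2775.3×1.1338 ≈ 3147 m/s.
Stage 2: m₀ = 16,895 kg, m_f = 16,895 − 11,300 = 5,595 kg; Δv = 246×9.80665×ln(3.02) = 2412.4×1.1051 ≈ 2666 m/s.
Stage 3: m₀ = 4,305 kg, m_f = 4,305 − 2,670 = 1,635 kg; Δv = 307×9.80665×ln(2.633) = 3010.6×0.9681 ≈ 2915 m/s.
Total Δv = 3147 + 2666 + 2915 = 8728 m/s.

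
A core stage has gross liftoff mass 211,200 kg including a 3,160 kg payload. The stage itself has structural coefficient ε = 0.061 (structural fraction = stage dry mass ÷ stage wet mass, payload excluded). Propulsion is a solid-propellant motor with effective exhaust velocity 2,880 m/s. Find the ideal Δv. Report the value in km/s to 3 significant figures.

Δv ≈ 7.46 km/s

Stage wet mass = m₀ − payload = 211,200 − 3,160 = 208,040 kg.
Stage dry mass = ε × stage wet mass = 0.061 × 208,040 = 12,690.4 kg.
Burnout mass m_f = stage dry + payload = 12,690.4 + 3,160 = 15,850.4 kg.
Δv = v_e · ln(211,200/15,850.4) = 2880.0 × ln(13.32) = 2880.0 × 2.5896 ≈ 7458 m/s.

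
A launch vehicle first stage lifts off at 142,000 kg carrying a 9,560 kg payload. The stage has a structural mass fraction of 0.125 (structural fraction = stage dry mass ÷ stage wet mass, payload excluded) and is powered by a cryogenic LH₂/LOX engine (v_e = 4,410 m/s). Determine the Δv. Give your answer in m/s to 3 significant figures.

Stage wet mass = m₀ − payload = 142,000 − 9,560 = 132,440 kg.
Stage dry mass = ε × stage wet mass = 0.125 × 132,440 = 16,555 kg.
Burnout mass m_f = stage dry + payload = 16,555 + 9,560 = 26,115 kg.
Δv = v_e · ln(142,000/26,115) = 4410.0 × ln(5.437) = 4410.0 × 1.6933 ≈ 7468 m/s.

Δv ≈ 7470 m/s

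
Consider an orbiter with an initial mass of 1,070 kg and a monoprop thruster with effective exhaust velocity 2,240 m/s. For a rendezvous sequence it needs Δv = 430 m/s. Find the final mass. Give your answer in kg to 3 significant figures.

final mass ≈ 883 kg

m₀/m_f = exp(Δv / v_e) = exp(430 / 2240.0) = exp(0.1920) = 1.2116.
m_f = m₀ / 1.2116 = 1,070 / 1.2116 = 883.13 kg.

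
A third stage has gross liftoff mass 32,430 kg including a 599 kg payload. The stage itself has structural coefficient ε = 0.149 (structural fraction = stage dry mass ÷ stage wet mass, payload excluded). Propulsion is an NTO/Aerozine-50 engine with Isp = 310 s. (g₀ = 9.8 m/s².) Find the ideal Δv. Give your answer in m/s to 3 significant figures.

Stage wet mass = m₀ − payload = 32,430 − 599 = 31,831 kg.
Stage dry mass = ε × stage wet mass = 0.149 × 31,831 = 4,742.82 kg.
Burnout mass m_f = stage dry + payload = 4,742.82 + 599 = 5,341.82 kg.
v_e = Isp · g₀ = 310 × 9.8 = 3038.0 m/s.
Rocket equation: Δv = v_e · ln(32,430/5,341.82) = 3038.0 × ln(6.071) = 3038.0 × 1.8035 ≈ 5479 m/s.

Δv ≈ 5480 m/s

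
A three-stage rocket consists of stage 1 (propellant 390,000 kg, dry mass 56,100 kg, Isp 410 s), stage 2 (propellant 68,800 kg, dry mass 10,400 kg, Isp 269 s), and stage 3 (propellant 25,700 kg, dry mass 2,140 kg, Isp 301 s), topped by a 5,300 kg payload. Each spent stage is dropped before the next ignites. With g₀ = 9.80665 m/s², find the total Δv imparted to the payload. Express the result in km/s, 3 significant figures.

Δv ≈ 11.7 km/s

Ignition mass of stage 1 = 390,000+56,100 + 68,800+10,400 + 25,700+2,140 + 5,300 = 558,440 kg.
Stage 1: m₀ = 558,440 kg, m_f = 558,440 − 390,000 = 168,440 kg; Δv = 410×9.80665×ln(3.315) = 4020.7×1.1986 ≈ 4819 m/s.
Stage 2: m₀ = 112,340 kg, m_f = 112,340 − 68,800 = 43,540 kg; Δv = 269×9.80665×ln(2.58) = 2638.0×0.9478 ≈ 2500 m/s.
Stage 3: m₀ = 33,140 kg, m_f = 33,140 − 25,700 = 7,440 kg; Δv = 301×9.80665×ln(4.454) = 2951.8×1.4939 ≈ 4410 m/s.
Total Δv = 4819 + 2500 + 4410 = 11729 m/s.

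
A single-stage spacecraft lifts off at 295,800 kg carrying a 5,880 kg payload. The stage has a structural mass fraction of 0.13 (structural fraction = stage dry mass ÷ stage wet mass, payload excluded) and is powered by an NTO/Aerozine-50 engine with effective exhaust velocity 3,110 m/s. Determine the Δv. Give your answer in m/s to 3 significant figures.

Δv ≈ 5960 m/s

Stage wet mass = m₀ − payload = 295,800 − 5,880 = 289,920 kg.
Stage dry mass = ε × stage wet mass = 0.13 × 289,920 = 37,689.6 kg.
Burnout mass m_f = stage dry + payload = 37,689.6 + 5,880 = 43,569.6 kg.
Using Δv = v_e ln(m₀/m_f): Δv = v_e · ln(295,800/43,569.6) = 3110.0 × ln(6.789) = 3110.0 × 1.9153 ≈ 5957 m/s.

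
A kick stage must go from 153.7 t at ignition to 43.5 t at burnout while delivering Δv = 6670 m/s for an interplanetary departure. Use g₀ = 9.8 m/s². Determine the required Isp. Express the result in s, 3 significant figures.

ln(m₀/m_f) = ln(153700/43500) = ln(3.533) = 1.2622.
By the Tsiolkovsky rocket equation, v_e = Δv / ln(m₀/m_f) = 6670 / 1.2622 = 5284.2 m/s.
Isp = v_e / g₀ = 5284.2 / 9.8 = 539.2 s.

Isp ≈ 539 s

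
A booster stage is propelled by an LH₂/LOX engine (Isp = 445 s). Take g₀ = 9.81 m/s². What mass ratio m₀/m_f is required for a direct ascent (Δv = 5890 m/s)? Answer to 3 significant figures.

v_e = Isp · g₀ = 445 × 9.81 = 4365.4 m/s.
Rocket equation: m₀/m_f = exp(Δv / v_e) = exp(5890 / 4365.4) = exp(1.3492) = 3.8545.

mass ratio ≈ 3.85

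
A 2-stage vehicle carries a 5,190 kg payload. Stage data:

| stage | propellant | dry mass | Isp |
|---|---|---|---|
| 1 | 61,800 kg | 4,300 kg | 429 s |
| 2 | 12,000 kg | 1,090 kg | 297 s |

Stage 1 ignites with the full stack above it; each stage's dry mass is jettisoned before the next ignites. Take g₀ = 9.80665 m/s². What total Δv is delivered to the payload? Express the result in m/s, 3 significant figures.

Δv ≈ 8660 m/s

Ignition mass of stage 1 = 61,800+4,300 + 12,000+1,090 + 5,190 = 84,380 kg.
Stage 1: m₀ = 84,380 kg, m_f = 84,380 − 61,800 = 22,580 kg; Δv = 429×9.80665×ln(3.737) = 4207.1×1.3183 ≈ 5546 m/s.
Stage 2: m₀ = 18,280 kg, m_f = 18,280 − 12,000 = 6,280 kg; Δv = 297×9.80665×ln(2.911) = 2912.6×1.0684 ≈ 3112 m/s.
Total Δv = 5546 + 3112 = 8658 m/s.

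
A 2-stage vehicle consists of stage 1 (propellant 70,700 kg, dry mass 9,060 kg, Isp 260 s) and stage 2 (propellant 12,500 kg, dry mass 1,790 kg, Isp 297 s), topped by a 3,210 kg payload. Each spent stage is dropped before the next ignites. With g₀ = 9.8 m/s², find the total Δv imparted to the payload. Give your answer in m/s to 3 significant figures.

Ignition mass of stage 1 = 70,700+9,060 + 12,500+1,790 + 3,210 = 97,260 kg.
Stage 1: m₀ = 97,260 kg, m_f = 97,260 − 70,700 = 26,560 kg; Δv = 260×9.8×ln(3.662) = 2548.0×1.2980 ≈ 3307 m/s.
Stage 2: m₀ = 17,500 kg, m_f = 17,500 − 12,500 = 5,000 kg; Δv = 297×9.8×ln(3.5) = 2910.6×1.2528 ≈ 3646 m/s.
Total Δv = 3307 + 3646 = 6953 m/s.

Δv ≈ 6950 m/s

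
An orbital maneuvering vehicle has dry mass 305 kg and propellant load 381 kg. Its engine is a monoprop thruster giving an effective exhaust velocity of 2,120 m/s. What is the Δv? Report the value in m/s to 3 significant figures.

m₀ = m_dry + m_prop = 305 + 381 = 686 kg.
Rocket equation: Δv = v_e · ln(m₀/m_f) = 2120.0 × ln(2.249) = 2120.0 × 0.8106 ≈ 1718.4 m/s.

Δv ≈ 1720 m/s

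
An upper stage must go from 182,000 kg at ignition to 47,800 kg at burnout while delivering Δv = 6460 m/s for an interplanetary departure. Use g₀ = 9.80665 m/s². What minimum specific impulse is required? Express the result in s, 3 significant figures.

ln(m₀/m_f) = ln(182000/47800) = ln(3.808) = 1.3370.
From the ideal rocket equation, v_e = Δv / ln(m₀/m_f) = 6460 / 1.3370 = 4831.8 m/s.
Isp = v_e / g₀ = 4831.8 / 9.80665 = 492.7 s.

Isp ≈ 493 s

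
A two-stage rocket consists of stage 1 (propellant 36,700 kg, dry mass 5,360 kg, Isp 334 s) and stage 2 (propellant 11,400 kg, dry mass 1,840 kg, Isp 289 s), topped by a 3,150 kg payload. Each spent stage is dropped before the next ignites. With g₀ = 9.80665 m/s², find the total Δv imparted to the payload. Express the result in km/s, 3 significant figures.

Δv ≈ 6.61 km/s

Ignition mass of stage 1 = 36,700+5,360 + 11,400+1,840 + 3,150 = 58,450 kg.
Stage 1: m₀ = 58,450 kg, m_f = 58,450 − 36,700 = 21,750 kg; Δv = 334×9.80665×ln(2.687) = 3275.4×0.9886 ≈ 3238 m/s.
Stage 2: m₀ = 16,390 kg, m_f = 16,390 − 11,400 = 4,990 kg; Δv = 289×9.80665×ln(3.285) = 2834.1×1.1892 ≈ 3370 m/s.
Total Δv = 3238 + 3370 = 6608 m/s.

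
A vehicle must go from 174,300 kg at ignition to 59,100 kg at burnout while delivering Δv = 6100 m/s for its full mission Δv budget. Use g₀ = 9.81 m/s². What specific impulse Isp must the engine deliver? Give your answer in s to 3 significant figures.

ln(m₀/m_f) = ln(174300/59100) = ln(2.949) = 1.0815.
v_e = Δv / ln(m₀/m_f) = 6100 / 1.0815 = 5640.1 m/s.
Isp = v_e / g₀ = 5640.1 / 9.81 = 574.9 s.

Isp ≈ 575 s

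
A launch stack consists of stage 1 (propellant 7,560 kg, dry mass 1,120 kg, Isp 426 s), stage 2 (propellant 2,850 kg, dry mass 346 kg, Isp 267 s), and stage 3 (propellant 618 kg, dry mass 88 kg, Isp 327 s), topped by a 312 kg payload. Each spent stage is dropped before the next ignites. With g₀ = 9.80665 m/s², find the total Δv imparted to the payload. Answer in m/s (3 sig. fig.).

Δv ≈ 9640 m/s

Ignition mass of stage 1 = 7,560+1,120 + 2,850+346 + 618+88 + 312 = 12,894 kg.
Stage 1: m₀ = 12,894 kg, m_f = 12,894 − 7,560 = 5,334 kg; Δv = 426×9.80665×ln(2.417) = 4177.6×0.8827 ≈ 3687 m/s.
Stage 2: m₀ = 4,214 kg, m_f = 4,214 − 2,850 = 1,364 kg; Δv = 267×9.80665×ln(3.089) = 2618.4×1.1280 ≈ 2954 m/s.
Stage 3: m₀ = 1,018 kg, m_f = 1,018 − 618 = 400 kg; Δv = 327×9.80665×ln(2.545) = 3206.8×0.9341 ≈ 2996 m/s.
Total Δv = 3687 + 2954 + 2996 = 9637 m/s.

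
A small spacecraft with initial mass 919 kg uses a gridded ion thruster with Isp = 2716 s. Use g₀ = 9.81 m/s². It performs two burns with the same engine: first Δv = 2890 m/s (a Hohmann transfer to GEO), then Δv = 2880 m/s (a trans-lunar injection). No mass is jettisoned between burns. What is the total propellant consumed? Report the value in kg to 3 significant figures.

total propellant consumed ≈ 179 kg

v_e = Isp · g₀ = 2716 × 9.81 = 26644.0 m/s.
After the first burn: m = 919 × exp(−2890/26644.0) = 919 × 0.89721 = 824.536 kg.
After the second burn: m = 824.536 × exp(−2880/26644.0) = 824.536 × 0.89754 = 740.054 kg.
Total propellant = m₀ − m_final = 919 − 740.054 = 178.946 kg.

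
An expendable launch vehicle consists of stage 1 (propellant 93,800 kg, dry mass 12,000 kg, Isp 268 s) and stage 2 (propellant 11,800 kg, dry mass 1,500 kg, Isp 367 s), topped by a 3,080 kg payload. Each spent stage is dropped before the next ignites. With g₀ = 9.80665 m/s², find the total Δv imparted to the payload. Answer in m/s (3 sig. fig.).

Δv ≈ 8420 m/s

Ignition mass of stage 1 = 93,800+12,000 + 11,800+1,500 + 3,080 = 122,180 kg.
Stage 1: m₀ = 122,180 kg, m_f = 122,180 − 93,800 = 28,380 kg; Δv = 268×9.80665×ln(4.305) = 2628.2×1.4598 ≈ 3837 m/s.
Stage 2: m₀ = 16,380 kg, m_f = 16,380 − 11,800 = 4,580 kg; Δv = 367×9.80665×ln(3.576) = 3599.0×1.2744 ≈ 4586 m/s.
Total Δv = 3837 + 4586 = 8423 m/s.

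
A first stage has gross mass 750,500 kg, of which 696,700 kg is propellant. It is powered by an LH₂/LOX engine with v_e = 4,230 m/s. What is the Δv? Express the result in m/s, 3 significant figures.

m_f = m₀ − m_prop = 750,500 − 696,700 = 53,800 kg.
Δv = v_e · ln(m₀/m_f) = 4230.0 × ln(13.95) = 4230.0 × 2.6355 ≈ 11148.0 m/s.

Δv ≈ 11100 m/s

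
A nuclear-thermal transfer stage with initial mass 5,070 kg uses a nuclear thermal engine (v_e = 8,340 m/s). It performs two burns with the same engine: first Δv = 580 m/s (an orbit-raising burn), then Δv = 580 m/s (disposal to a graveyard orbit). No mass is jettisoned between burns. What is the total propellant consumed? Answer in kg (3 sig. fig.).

After the first burn: m = 5070 × exp(−580/8340.0) = 5070 × 0.93282 = 4,729.4 kg.
After the second burn: m = 4,729.4 × exp(−580/8340.0) = 4,729.4 × 0.93282 = 4,411.68 kg.
Total propellant = m₀ − m_final = 5070 − 4,411.68 = 658.32 kg.

total propellant consumed ≈ 658 kg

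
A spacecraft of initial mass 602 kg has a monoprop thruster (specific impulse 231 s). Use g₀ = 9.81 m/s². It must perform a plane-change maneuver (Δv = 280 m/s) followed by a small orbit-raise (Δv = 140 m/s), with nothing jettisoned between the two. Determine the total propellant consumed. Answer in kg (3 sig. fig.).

v_e = Isp · g₀ = 231 × 9.81 = 2266.1 m/s.
After the first burn: m = 602 × exp(−280/2266.1) = 602 × 0.88377 = 532.03 kg.
After the second burn: m = 532.03 × exp(−140/2266.1) = 532.03 × 0.94009 = 500.156 kg.
Total propellant = m₀ − m_final = 602 − 500.156 = 101.844 kg.

total propellant consumed ≈ 102 kg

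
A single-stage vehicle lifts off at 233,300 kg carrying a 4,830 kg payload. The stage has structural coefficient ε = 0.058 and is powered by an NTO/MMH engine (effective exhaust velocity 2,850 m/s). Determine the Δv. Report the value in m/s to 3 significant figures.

Stage wet mass = m₀ − payload = 233,300 − 4,830 = 228,470 kg.
Stage dry mass = ε × stage wet mass = 0.058 × 228,470 = 13,251.3 kg.
Burnout mass m_f = stage dry + payload = 13,251.3 + 4,830 = 18,081.3 kg.
Rocket equation: Δv = v_e · ln(233,300/18,081.3) = 2850.0 × ln(12.9) = 2850.0 × 2.5574 ≈ 7289 m/s.

Δv ≈ 7290 m/s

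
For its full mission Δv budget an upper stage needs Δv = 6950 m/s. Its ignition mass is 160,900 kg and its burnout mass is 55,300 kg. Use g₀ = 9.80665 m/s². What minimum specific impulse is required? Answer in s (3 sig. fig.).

Isp ≈ 664 s

ln(m₀/m_f) = ln(160900/55300) = ln(2.91) = 1.0680.
v_e = Δv / ln(m₀/m_f) = 6950 / 1.0680 = 6507.4 m/s.
Isp = v_e / g₀ = 6507.4 / 9.80665 = 663.6 s.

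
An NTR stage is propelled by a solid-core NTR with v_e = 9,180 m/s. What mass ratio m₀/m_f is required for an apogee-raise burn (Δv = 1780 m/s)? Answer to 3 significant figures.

mass ratio ≈ 1.21

m₀/m_f = exp(Δv / v_e) = exp(1780 / 9180.0) = exp(0.1939) = 1.2140.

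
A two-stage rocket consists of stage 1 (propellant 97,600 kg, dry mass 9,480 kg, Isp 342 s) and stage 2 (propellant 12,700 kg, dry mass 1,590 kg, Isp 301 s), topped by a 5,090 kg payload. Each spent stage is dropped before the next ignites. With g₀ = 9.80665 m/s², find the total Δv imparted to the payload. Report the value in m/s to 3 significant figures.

Δv ≈ 8100 m/s

Ignition mass of stage 1 = 97,600+9,480 + 12,700+1,590 + 5,090 = 126,460 kg.
Stage 1: m₀ = 126,460 kg, m_f = 126,460 − 97,600 = 28,860 kg; Δv = 342×9.80665×ln(4.382) = 3353.9×1.4775 ≈ 4955 m/s.
Stage 2: m₀ = 19,380 kg, m_f = 19,380 − 12,700 = 6,680 kg; Δv = 301×9.80665×ln(2.901) = 2951.8×1.0651 ≈ 3144 m/s.
Total Δv = 4955 + 3144 = 8099 m/s.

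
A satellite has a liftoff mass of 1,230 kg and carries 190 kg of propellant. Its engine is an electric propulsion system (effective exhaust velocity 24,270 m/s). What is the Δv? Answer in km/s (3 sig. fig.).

m_f = m₀ − m_prop = 1,230 − 190 = 1,040 kg.
Using Δv = v_e ln(m₀/m_f): Δv = v_e · ln(m₀/m_f) = 24270.0 × ln(1.183) = 24270.0 × 0.1678 ≈ 4072.3 m/s.

Δv ≈ 4.07 km/s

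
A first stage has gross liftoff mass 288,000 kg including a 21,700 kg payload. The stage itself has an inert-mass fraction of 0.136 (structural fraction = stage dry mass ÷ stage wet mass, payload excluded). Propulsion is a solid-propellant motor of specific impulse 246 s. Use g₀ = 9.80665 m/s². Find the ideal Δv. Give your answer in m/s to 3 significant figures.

Stage wet mass = m₀ − payload = 288,000 − 21,700 = 266,300 kg.
Stage dry mass = ε × stage wet mass = 0.136 × 266,300 = 36,216.8 kg.
Burnout mass m_f = stage dry + payload = 36,216.8 + 21,700 = 57,916.8 kg.
v_e = Isp · g₀ = 246 × 9.80665 = 2412.4 m/s.
Δv = v_e · ln(288,000/57,916.8) = 2412.4 × ln(4.973) = 2412.4 × 1.6040 ≈ 3869 m/s.

Δv ≈ 3870 m/s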